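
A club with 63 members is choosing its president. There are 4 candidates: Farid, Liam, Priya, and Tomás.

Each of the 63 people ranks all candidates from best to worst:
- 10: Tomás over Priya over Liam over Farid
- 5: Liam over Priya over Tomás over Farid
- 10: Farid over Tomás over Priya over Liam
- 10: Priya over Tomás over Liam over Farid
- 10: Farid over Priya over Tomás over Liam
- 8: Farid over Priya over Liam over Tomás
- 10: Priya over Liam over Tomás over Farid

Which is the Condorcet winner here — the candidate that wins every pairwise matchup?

Priya vs Farid: 35–28
Priya vs Liam: 58–5
Priya vs Tomás: 43–20
Priya beats every other candidate.

Priya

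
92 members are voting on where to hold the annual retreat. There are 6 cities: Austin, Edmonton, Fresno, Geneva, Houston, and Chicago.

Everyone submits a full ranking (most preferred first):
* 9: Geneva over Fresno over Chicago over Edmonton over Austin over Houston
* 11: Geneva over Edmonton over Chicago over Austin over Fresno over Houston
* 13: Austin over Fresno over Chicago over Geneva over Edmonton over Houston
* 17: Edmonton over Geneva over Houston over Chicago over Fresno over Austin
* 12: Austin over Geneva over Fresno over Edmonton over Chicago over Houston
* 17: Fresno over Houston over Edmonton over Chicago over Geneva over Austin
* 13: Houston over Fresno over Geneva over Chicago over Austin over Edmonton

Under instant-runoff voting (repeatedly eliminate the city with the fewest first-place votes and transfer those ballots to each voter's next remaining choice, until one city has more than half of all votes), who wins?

Geneva

Round 1: Austin 25, Edmonton 17, Fresno 17, Geneva 20, Houston 13, Chicago 0. Chicago eliminated.
Round 2: Austin 25, Edmonton 17, Fresno 17, Geneva 20, Houston 13. Houston eliminated.
Round 3: Austin 25, Edmonton 17, Fresno 30, Geneva 20. Edmonton eliminated.
Round 4: Austin 25, Fresno 30, Geneva 37. Austin eliminated.
Round 5: Fresno 43, Geneva 49. Geneva has a majority (≥47).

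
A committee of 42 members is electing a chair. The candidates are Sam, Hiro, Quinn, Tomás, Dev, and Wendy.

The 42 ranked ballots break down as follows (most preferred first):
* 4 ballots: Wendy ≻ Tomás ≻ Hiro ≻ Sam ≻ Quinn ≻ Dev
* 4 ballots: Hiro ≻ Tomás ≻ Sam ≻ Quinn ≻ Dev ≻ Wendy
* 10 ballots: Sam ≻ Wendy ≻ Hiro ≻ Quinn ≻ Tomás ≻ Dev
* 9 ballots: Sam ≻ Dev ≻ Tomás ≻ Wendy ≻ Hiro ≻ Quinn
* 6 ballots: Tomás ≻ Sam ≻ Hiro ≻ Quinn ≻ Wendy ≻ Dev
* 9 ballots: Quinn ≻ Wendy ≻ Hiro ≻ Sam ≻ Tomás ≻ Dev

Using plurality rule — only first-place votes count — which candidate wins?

Sam

First-place votes: Sam 19, Hiro 4, Quinn 9, Tomás 6, Dev 0, Wendy 4.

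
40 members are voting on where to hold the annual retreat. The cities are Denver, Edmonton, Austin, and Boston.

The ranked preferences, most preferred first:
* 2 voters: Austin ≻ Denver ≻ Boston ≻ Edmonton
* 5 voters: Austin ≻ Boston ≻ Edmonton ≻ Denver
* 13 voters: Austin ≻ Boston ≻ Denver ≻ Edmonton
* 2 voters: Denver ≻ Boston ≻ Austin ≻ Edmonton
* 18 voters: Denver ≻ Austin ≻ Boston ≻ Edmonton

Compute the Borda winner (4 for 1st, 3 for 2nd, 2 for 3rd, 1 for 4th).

Austin

Denver: 2×3 + 5×1 + 13×2 + 2×4 + 18×4 = 117
Edmonton: 2×1 + 5×2 + 13×1 + 2×1 + 18×1 = 45
Austin: 2×4 + 5×4 + 13×4 + 2×2 + 18×3 = 138
Boston: 2×2 + 5×3 + 13×3 + 2×3 + 18×2 = 100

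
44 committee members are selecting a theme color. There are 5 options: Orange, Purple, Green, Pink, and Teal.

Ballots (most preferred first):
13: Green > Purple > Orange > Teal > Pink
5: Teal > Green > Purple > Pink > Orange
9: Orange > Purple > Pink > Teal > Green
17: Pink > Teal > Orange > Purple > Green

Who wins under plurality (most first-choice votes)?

Pink

First-place votes: Orange 9, Purple 0, Green 13, Pink 17, Teal 5.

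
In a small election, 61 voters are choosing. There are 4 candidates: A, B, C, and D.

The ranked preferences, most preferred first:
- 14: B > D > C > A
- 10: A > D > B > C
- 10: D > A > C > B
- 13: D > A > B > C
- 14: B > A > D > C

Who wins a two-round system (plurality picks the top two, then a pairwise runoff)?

D

Round 1 first-place votes: A 10, B 28, C 0, D 23. B and D advance.
Runoff: B is ranked above D on 28 ballots, D above B on 33.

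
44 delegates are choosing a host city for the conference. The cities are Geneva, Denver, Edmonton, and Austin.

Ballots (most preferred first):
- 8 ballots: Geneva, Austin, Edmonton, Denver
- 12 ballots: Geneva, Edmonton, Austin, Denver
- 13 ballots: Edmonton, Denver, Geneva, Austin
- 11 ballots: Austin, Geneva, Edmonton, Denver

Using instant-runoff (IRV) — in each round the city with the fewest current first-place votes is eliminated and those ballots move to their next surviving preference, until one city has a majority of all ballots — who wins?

Round 1: Geneva 20, Denver 0, Edmonton 13, Austin 11. Denver eliminated.
Round 2: Geneva 20, Edmonton 13, Austin 11. Austin eliminated.
Round 3: Geneva 31, Edmonton 13. Geneva has a majority (≥23).

Geneva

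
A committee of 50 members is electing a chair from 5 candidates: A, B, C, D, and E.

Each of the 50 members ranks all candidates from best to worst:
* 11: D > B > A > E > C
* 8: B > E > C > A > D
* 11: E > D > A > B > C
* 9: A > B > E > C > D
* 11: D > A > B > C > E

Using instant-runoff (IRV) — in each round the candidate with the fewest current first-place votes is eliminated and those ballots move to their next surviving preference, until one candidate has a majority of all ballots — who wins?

E

Round 1: A 9, B 8, C 0, D 22, E 11. C eliminated.
Round 2: A 9, B 8, D 22, E 11. B eliminated.
Round 3: A 9, D 22, E 19. A eliminated.
Round 4: D 22, E 28. E has a majority (≥26).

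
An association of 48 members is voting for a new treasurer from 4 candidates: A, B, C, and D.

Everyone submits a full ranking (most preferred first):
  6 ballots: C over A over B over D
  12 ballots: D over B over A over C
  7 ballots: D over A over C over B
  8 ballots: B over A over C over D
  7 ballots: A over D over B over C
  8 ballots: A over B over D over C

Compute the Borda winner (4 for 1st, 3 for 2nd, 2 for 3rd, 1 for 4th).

A

A: 6×3 + 12×2 + 7×3 + 8×3 + 7×4 + 8×4 = 147
B: 6×2 + 12×3 + 7×1 + 8×4 + 7×2 + 8×3 = 125
C: 6×4 + 12×1 + 7×2 + 8×2 + 7×1 + 8×1 = 81
D: 6×1 + 12×4 + 7×4 + 8×1 + 7×3 + 8×2 = 127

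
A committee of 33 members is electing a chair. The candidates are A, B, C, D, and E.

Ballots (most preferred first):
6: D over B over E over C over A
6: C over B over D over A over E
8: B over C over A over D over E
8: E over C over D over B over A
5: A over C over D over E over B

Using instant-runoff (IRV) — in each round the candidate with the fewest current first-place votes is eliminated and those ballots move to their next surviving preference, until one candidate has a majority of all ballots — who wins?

Round 1: A 5, B 8, C 6, D 6, E 8. A eliminated.
Round 2: B 8, C 11, D 6, E 8. D eliminated.
Round 3: B 14, C 11, E 8. E eliminated.
Round 4: B 14, C 19. C has a majority (≥17).

C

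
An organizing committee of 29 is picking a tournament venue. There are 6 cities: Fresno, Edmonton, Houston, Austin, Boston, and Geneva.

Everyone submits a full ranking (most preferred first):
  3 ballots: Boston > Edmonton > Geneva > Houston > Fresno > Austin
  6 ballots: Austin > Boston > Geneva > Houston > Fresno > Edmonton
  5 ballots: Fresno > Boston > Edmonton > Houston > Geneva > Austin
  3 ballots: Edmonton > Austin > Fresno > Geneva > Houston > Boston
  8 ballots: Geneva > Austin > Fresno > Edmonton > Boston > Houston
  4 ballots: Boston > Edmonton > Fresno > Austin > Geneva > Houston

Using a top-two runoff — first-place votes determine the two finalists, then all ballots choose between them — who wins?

Round 1 first-place votes: Fresno 5, Edmonton 3, Houston 0, Austin 6, Boston 7, Geneva 8. Geneva and Boston advance.
Runoff: Geneva is ranked above Boston on 11 ballots, Boston above Geneva on 18.

Boston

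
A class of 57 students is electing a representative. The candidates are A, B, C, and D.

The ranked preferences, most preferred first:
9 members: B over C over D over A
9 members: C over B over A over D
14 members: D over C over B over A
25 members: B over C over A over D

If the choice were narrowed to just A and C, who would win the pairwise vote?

A is ranked above C on 0 ballots; C above A on 57.

C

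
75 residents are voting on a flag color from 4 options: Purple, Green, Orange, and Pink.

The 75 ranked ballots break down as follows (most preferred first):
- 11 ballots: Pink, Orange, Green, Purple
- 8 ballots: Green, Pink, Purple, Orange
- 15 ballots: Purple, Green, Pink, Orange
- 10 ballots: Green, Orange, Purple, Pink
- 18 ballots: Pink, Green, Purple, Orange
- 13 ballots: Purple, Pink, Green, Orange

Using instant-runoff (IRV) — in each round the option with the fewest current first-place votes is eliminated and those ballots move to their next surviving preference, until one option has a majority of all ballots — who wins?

Purple

Round 1: Purple 28, Green 18, Orange 0, Pink 29. Orange eliminated.
Round 2: Purple 28, Green 18, Pink 29. Green eliminated.
Round 3: Purple 38, Pink 37. Purple has a majority (≥38).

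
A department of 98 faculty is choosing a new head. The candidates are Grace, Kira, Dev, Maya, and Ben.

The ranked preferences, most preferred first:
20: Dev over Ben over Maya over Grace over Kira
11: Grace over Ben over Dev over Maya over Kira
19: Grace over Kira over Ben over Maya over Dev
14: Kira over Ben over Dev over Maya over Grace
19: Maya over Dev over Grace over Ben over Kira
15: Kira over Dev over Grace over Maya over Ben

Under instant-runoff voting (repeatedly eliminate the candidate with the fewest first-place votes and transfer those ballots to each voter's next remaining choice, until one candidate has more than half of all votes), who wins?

Round 1: Grace 30, Kira 29, Dev 20, Maya 19, Ben 0. Ben eliminated.
Round 2: Grace 30, Kira 29, Dev 20, Maya 19. Maya eliminated.
Round 3: Grace 30, Kira 29, Dev 39. Kira eliminated.
Round 4: Grace 30, Dev 68. Dev has a majority (≥50).

Dev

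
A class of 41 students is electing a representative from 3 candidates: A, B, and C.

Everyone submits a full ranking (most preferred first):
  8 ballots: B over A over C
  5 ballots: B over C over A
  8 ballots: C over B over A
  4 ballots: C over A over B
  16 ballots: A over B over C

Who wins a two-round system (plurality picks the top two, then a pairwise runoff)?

Round 1 first-place votes: A 16, B 13, C 12. A and B advance.
Runoff: A is ranked above B on 20 ballots, B above A on 21.

B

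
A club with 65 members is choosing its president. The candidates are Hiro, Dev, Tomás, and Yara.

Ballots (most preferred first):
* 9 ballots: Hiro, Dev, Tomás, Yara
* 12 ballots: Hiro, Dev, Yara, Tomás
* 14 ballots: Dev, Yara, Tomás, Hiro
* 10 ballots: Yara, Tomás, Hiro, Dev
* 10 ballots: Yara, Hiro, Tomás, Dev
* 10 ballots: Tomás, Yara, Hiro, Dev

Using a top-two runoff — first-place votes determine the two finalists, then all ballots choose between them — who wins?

Yara

Round 1 first-place votes: Hiro 21, Dev 14, Tomás 10, Yara 20. Hiro and Yara advance.
Runoff: Hiro is ranked above Yara on 21 ballots, Yara above Hiro on 44.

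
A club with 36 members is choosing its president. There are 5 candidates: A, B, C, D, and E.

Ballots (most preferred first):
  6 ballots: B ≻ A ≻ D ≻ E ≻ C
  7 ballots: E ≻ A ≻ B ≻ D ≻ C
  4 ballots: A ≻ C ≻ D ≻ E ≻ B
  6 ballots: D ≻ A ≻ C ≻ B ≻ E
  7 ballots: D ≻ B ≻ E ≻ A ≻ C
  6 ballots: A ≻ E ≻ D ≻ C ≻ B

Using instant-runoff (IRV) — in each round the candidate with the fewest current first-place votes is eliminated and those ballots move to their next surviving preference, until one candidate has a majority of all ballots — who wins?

A

Round 1: A 10, B 6, C 0, D 13, E 7. C eliminated.
Round 2: A 10, B 6, D 13, E 7. B eliminated.
Round 3: A 16, D 13, E 7. E eliminated.
Round 4: A 23, D 13. A has a majority (≥19).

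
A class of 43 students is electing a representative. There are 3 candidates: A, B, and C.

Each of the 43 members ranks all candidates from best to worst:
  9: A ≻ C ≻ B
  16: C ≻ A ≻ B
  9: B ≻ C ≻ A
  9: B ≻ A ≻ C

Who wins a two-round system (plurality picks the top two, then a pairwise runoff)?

Round 1 first-place votes: A 9, B 18, C 16. B and C advance.
Runoff: B is ranked above C on 18 ballots, C above B on 25.

C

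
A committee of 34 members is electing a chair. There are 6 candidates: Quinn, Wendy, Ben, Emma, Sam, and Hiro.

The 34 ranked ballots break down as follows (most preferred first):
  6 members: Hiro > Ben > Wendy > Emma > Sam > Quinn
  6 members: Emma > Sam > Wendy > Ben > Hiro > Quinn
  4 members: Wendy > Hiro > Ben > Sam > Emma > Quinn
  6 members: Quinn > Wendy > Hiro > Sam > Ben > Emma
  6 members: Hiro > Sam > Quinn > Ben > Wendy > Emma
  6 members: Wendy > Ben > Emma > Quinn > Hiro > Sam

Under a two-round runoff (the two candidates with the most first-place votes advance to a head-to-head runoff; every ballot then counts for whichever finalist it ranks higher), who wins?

Round 1 first-place votes: Quinn 6, Wendy 10, Ben 0, Emma 6, Sam 0, Hiro 12. Hiro and Wendy advance.
Runoff: Hiro is ranked above Wendy on 12 ballots, Wendy above Hiro on 22.

Wendy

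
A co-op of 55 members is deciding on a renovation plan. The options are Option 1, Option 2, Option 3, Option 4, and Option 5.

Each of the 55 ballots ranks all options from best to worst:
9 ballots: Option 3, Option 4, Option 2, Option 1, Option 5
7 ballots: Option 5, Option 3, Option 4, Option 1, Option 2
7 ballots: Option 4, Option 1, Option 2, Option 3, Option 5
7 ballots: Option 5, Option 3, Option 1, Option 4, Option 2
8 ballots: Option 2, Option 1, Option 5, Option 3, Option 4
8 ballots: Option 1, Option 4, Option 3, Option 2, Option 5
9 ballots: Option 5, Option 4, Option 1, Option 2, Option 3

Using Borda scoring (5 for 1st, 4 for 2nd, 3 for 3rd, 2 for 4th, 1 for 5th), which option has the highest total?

Option 4

Option 1: 9×2 + 7×2 + 7×4 + 7×3 + 8×4 + 8×5 + 9×3 = 180
Option 2: 9×3 + 7×1 + 7×3 + 7×1 + 8×5 + 8×2 + 9×2 = 136
Option 3: 9×5 + 7×4 + 7×2 + 7×4 + 8×2 + 8×3 + 9×1 = 164
Option 4: 9×4 + 7×3 + 7×5 + 7×2 + 8×1 + 8×4 + 9×4 = 182
Option 5: 9×1 + 7×5 + 7×1 + 7×5 + 8×3 + 8×1 + 9×5 = 163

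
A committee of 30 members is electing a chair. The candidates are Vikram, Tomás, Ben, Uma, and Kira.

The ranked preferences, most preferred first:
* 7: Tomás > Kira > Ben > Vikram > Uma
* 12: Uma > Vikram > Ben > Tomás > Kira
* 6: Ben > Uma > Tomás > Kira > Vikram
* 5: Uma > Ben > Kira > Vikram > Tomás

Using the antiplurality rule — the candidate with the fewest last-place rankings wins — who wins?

Last-place votes: Vikram 6, Tomás 5, Ben 0, Uma 7, Kira 12.

Ben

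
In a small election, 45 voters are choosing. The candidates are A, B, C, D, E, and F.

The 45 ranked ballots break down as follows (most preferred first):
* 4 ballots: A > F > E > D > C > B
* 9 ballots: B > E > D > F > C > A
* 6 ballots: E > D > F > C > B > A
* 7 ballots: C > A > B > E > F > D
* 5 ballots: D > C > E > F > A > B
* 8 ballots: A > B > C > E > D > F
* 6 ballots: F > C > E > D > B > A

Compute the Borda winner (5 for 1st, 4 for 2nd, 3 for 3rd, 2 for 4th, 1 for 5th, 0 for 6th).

A: 4×5 + 9×0 + 6×0 + 7×4 + 5×1 + 8×5 + 6×0 = 93
B: 4×0 + 9×5 + 6×1 + 7×3 + 5×0 + 8×4 + 6×1 = 110
C: 4×1 + 9×1 + 6×2 + 7×5 + 5×4 + 8×3 + 6×4 = 128
D: 4×2 + 9×3 + 6×4 + 7×0 + 5×5 + 8×1 + 6×2 = 104
E: 4×3 + 9×4 + 6×5 + 7×2 + 5×3 + 8×2 + 6×3 = 141
F: 4×4 + 9×2 + 6×3 + 7×1 + 5×2 + 8×0 + 6×5 = 99

E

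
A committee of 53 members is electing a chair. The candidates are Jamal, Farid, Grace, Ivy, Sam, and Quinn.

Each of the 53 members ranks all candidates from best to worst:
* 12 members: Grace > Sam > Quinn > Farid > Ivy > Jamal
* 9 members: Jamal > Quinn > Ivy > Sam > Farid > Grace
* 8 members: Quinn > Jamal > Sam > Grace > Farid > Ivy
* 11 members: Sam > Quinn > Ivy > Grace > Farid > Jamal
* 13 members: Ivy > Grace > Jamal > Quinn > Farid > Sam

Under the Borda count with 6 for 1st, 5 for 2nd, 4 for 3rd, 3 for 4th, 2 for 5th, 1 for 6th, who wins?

Quinn

Jamal: 12×1 + 9×6 + 8×5 + 11×1 + 13×4 = 169
Farid: 12×3 + 9×2 + 8×2 + 11×2 + 13×2 = 118
Grace: 12×6 + 9×1 + 8×3 + 11×3 + 13×5 = 203
Ivy: 12×2 + 9×4 + 8×1 + 11×4 + 13×6 = 190
Sam: 12×5 + 9×3 + 8×4 + 11×6 + 13×1 = 198
Quinn: 12×4 + 9×5 + 8×6 + 11×5 + 13×3 = 235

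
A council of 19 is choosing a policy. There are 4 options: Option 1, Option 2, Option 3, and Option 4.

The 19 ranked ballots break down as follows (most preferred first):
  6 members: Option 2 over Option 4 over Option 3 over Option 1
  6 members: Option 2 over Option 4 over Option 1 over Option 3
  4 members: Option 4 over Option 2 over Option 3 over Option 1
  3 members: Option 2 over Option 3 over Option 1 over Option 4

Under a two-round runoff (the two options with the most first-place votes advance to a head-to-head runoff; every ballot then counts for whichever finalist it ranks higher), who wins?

Option 2

Round 1 first-place votes: Option 1 0, Option 2 15, Option 3 0, Option 4 4. Option 2 and Option 4 advance.
Runoff: Option 2 is ranked above Option 4 on 15 ballots, Option 4 above Option 2 on 4.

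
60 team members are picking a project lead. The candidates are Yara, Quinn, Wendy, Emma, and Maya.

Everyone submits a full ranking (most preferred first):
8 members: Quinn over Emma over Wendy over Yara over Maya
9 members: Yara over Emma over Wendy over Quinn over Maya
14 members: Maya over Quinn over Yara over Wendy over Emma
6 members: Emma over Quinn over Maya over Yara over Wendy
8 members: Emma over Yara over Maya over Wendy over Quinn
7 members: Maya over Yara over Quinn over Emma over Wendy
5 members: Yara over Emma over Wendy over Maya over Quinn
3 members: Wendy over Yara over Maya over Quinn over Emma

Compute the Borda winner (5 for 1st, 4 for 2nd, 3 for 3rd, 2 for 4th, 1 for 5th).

Yara: 8×2 + 9×5 + 14×3 + 6×2 + 8×4 + 7×4 + 5×5 + 3×4 = 212
Quinn: 8×5 + 9×2 + 14×4 + 6×4 + 8×1 + 7×3 + 5×1 + 3×2 = 178
Wendy: 8×3 + 9×3 + 14×2 + 6×1 + 8×2 + 7×1 + 5×3 + 3×5 = 138
Emma: 8×4 + 9×4 + 14×1 + 6×5 + 8×5 + 7×2 + 5×4 + 3×1 = 189
Maya: 8×1 + 9×1 + 14×5 + 6×3 + 8×3 + 7×5 + 5×2 + 3×3 = 183

Yara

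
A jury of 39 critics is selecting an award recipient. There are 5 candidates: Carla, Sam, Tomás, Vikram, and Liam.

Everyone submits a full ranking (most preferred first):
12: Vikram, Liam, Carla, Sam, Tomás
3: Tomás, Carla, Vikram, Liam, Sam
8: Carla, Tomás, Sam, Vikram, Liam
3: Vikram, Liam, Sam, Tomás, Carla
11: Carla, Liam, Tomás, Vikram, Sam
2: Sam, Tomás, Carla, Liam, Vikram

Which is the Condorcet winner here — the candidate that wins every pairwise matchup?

Carla vs Sam: 34–5
Carla vs Tomás: 31–8
Carla vs Vikram: 24–15
Carla vs Liam: 24–15
Carla beats every other candidate.

Carla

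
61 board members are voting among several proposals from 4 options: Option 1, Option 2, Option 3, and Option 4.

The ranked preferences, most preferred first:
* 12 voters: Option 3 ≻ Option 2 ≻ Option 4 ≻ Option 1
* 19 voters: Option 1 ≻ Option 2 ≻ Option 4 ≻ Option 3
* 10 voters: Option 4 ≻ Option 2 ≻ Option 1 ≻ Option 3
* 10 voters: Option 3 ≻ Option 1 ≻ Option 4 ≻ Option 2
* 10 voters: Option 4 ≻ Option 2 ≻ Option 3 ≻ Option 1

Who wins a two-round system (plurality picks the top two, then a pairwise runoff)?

Option 4

Round 1 first-place votes: Option 1 19, Option 2 0, Option 3 22, Option 4 20. Option 3 and Option 4 advance.
Runoff: Option 3 is ranked above Option 4 on 22 ballots, Option 4 above Option 3 on 39.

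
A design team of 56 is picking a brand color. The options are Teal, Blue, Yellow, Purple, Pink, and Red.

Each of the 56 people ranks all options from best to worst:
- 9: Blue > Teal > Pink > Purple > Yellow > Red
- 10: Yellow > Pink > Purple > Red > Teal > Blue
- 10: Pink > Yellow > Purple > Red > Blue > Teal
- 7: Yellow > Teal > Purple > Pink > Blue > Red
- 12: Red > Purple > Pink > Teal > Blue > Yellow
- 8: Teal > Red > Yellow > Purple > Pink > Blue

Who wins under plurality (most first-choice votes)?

Yellow

First-place votes: Teal 8, Blue 9, Yellow 17, Purple 0, Pink 10, Red 12.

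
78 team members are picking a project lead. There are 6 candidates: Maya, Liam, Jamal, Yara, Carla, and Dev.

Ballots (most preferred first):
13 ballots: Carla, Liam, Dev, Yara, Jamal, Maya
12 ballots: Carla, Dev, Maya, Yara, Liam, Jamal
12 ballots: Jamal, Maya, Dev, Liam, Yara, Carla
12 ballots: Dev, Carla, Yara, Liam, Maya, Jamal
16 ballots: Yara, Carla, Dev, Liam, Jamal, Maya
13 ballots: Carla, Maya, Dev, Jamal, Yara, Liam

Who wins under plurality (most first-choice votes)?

Carla

First-place votes: Maya 0, Liam 0, Jamal 12, Yara 16, Carla 38, Dev 12.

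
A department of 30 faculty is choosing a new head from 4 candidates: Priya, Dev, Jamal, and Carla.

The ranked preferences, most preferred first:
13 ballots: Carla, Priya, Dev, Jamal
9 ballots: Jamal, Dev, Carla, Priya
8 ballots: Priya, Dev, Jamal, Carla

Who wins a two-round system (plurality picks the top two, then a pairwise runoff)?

Round 1 first-place votes: Priya 8, Dev 0, Jamal 9, Carla 13. Carla and Jamal advance.
Runoff: Carla is ranked above Jamal on 13 ballots, Jamal above Carla on 17.

Jamal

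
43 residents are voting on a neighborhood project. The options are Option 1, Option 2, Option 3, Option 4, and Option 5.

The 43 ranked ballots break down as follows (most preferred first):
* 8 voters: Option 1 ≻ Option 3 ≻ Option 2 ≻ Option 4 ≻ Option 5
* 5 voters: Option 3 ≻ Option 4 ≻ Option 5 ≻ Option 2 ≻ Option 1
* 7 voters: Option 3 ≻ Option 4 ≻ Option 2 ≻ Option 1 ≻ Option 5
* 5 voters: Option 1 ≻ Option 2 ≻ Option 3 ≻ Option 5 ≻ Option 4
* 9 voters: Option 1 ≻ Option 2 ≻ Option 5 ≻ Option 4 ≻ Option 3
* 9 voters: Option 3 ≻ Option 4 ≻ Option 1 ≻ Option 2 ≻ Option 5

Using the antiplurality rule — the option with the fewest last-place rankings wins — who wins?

Last-place votes: Option 1 5, Option 2 0, Option 3 9, Option 4 5, Option 5 24.

Option 2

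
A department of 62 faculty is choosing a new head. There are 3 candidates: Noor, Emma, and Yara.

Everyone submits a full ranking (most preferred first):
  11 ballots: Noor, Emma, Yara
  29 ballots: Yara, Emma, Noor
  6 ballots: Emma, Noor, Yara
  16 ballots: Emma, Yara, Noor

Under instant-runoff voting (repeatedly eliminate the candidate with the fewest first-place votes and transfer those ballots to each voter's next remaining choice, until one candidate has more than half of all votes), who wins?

Round 1: Noor 11, Emma 22, Yara 29. Noor eliminated.
Round 2: Emma 33, Yara 29. Emma has a majority (≥32).

Emma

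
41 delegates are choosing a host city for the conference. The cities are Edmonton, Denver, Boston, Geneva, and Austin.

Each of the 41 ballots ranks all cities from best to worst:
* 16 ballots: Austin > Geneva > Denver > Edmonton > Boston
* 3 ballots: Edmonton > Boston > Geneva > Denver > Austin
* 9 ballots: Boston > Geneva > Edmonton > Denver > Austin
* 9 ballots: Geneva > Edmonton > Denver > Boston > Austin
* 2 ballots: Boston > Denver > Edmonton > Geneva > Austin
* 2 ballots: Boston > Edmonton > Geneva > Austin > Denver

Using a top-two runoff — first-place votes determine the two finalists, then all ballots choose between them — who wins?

Boston

Round 1 first-place votes: Edmonton 3, Denver 0, Boston 13, Geneva 9, Austin 16. Austin and Boston advance.
Runoff: Austin is ranked above Boston on 16 ballots, Boston above Austin on 25.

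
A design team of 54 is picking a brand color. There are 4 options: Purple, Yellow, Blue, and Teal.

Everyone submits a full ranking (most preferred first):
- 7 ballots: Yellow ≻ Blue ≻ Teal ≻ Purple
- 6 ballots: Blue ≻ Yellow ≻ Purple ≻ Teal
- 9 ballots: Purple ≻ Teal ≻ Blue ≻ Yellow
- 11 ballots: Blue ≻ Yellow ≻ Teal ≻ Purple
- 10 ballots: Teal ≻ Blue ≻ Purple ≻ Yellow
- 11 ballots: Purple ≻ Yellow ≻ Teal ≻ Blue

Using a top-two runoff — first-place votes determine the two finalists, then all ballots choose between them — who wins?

Round 1 first-place votes: Purple 20, Yellow 7, Blue 17, Teal 10. Purple and Blue advance.
Runoff: Purple is ranked above Blue on 20 ballots, Blue above Purple on 34.

Blue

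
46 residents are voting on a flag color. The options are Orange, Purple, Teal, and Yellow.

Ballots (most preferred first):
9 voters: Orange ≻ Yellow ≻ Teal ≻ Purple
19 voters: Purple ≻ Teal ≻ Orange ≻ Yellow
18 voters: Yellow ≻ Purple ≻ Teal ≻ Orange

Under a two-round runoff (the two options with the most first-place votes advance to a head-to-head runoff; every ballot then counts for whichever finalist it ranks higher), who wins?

Round 1 first-place votes: Orange 9, Purple 19, Teal 0, Yellow 18. Purple and Yellow advance.
Runoff: Purple is ranked above Yellow on 19 ballots, Yellow above Purple on 27.

Yellow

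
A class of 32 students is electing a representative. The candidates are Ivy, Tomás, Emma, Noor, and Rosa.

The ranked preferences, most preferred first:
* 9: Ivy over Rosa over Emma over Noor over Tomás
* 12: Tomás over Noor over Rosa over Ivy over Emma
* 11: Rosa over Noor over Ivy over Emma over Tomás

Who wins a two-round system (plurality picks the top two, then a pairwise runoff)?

Rosa

Round 1 first-place votes: Ivy 9, Tomás 12, Emma 0, Noor 0, Rosa 11. Tomás and Rosa advance.
Runoff: Tomás is ranked above Rosa on 12 ballots, Rosa above Tomás on 20.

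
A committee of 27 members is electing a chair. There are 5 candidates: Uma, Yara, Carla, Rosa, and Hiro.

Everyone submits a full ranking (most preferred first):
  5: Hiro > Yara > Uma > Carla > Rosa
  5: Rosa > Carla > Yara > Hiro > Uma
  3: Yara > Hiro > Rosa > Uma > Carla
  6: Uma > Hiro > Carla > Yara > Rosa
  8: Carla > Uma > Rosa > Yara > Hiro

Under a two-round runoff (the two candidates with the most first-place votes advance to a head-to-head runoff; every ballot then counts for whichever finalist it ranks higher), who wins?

Uma

Round 1 first-place votes: Uma 6, Yara 3, Carla 8, Rosa 5, Hiro 5. Carla and Uma advance.
Runoff: Carla is ranked above Uma on 13 ballots, Uma above Carla on 14.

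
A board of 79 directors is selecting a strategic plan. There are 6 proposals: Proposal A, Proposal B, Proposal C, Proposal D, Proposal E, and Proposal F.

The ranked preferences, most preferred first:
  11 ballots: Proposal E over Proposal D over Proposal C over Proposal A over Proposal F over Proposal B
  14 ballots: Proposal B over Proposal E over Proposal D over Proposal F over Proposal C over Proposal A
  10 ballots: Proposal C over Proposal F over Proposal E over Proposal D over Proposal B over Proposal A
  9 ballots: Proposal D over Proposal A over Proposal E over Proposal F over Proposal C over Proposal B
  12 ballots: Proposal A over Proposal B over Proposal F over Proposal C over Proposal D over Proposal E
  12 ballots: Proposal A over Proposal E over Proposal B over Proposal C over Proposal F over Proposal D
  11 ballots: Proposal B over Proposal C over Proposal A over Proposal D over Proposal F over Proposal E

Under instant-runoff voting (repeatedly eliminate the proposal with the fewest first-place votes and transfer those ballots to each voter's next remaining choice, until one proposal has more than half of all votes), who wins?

Round 1: Proposal A 24, Proposal B 25, Proposal C 10, Proposal D 9, Proposal E 11, Proposal F 0. Proposal F eliminated.
Round 2: Proposal A 24, Proposal B 25, Proposal C 10, Proposal D 9, Proposal E 11. Proposal D eliminated.
Round 3: Proposal A 33, Proposal B 25, Proposal C 10, Proposal E 11. Proposal C eliminated.
Round 4: Proposal A 33, Proposal B 25, Proposal E 21. Proposal E eliminated.
Round 5: Proposal A 44, Proposal B 35. Proposal A has a majority (≥40).

Proposal A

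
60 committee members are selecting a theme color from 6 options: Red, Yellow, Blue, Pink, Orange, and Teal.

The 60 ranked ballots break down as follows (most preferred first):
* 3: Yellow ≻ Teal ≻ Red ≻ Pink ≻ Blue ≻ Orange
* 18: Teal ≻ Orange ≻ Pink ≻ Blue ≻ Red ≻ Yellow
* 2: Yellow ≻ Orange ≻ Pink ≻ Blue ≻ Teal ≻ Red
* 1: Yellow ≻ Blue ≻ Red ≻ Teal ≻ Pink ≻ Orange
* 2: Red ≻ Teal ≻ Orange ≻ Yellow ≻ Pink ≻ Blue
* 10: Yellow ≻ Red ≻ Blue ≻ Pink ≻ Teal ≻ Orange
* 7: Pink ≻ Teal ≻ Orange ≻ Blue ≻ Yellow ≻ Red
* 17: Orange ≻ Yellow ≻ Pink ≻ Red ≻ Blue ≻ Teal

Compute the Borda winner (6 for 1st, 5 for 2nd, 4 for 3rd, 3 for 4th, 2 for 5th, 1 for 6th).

Orange

Red: 3×4 + 18×2 + 2×1 + 1×4 + 2×6 + 10×5 + 7×1 + 17×3 = 174
Yellow: 3×6 + 18×1 + 2×6 + 1×6 + 2×3 + 10×6 + 7×2 + 17×5 = 219
Blue: 3×2 + 18×3 + 2×3 + 1×5 + 2×1 + 10×4 + 7×3 + 17×2 = 168
Pink: 3×3 + 18×4 + 2×4 + 1×2 + 2×2 + 10×3 + 7×6 + 17×4 = 235
Orange: 3×1 + 18×5 + 2×5 + 1×1 + 2×4 + 10×1 + 7×4 + 17×6 = 252
Teal: 3×5 + 18×6 + 2×2 + 1×3 + 2×5 + 10×2 + 7×5 + 17×1 = 212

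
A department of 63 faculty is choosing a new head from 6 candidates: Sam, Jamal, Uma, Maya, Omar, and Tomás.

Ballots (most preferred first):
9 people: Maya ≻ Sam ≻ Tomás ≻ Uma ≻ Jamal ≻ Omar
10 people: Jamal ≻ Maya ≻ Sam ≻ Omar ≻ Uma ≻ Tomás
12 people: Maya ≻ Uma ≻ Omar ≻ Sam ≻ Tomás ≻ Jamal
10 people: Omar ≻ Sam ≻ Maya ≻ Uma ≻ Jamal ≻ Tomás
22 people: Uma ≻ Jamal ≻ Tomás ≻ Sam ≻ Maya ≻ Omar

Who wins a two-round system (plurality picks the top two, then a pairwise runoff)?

Maya

Round 1 first-place votes: Sam 0, Jamal 10, Uma 22, Maya 21, Omar 10, Tomás 0. Uma and Maya advance.
Runoff: Uma is ranked above Maya on 22 ballots, Maya above Uma on 41.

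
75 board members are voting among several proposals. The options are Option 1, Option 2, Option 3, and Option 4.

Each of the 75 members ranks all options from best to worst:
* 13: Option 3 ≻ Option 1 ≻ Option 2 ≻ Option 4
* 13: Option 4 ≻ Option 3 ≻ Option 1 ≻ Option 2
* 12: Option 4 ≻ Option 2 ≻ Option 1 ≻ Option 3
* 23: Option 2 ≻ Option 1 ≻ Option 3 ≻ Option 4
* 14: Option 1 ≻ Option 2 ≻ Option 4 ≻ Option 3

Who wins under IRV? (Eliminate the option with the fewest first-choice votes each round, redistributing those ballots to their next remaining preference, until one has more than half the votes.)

Round 1: Option 1 14, Option 2 23, Option 3 13, Option 4 25. Option 3 eliminated.
Round 2: Option 1 27, Option 2 23, Option 4 25. Option 2 eliminated.
Round 3: Option 1 50, Option 4 25. Option 1 has a majority (≥38).

Option 1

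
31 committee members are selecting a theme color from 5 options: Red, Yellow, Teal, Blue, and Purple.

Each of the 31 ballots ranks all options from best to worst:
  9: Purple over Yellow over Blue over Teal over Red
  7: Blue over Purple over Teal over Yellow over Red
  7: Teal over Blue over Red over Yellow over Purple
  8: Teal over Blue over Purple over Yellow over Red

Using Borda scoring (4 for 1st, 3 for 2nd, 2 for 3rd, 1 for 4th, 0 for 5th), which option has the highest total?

Blue

Red: 9×0 + 7×0 + 7×2 + 8×0 = 14
Yellow: 9×3 + 7×1 + 7×1 + 8×1 = 49
Teal: 9×1 + 7×2 + 7×4 + 8×4 = 83
Blue: 9×2 + 7×4 + 7×3 + 8×3 = 91
Purple: 9×4 + 7×3 + 7×0 + 8×2 = 73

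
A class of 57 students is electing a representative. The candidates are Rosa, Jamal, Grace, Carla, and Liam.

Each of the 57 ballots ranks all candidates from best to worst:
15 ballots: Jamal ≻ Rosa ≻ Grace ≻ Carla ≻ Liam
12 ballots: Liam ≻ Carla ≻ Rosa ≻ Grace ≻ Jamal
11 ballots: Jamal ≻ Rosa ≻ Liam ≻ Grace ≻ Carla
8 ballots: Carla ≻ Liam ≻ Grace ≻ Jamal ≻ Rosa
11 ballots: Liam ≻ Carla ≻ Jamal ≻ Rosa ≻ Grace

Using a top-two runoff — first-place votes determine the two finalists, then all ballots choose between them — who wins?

Liam

Round 1 first-place votes: Rosa 0, Jamal 26, Grace 0, Carla 8, Liam 23. Jamal and Liam advance.
Runoff: Jamal is ranked above Liam on 26 ballots, Liam above Jamal on 31.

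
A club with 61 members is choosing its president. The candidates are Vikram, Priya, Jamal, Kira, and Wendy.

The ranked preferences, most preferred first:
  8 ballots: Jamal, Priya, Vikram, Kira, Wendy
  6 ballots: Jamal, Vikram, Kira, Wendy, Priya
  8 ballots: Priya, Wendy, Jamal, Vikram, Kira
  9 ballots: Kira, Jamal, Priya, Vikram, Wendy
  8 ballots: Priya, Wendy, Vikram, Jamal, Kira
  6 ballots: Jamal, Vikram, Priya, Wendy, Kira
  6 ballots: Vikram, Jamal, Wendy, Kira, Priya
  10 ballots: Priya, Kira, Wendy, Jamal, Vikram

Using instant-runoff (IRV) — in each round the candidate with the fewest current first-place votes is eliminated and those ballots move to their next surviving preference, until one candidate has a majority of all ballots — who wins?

Round 1: Vikram 6, Priya 26, Jamal 20, Kira 9, Wendy 0. Wendy eliminated.
Round 2: Vikram 6, Priya 26, Jamal 20, Kira 9. Vikram eliminated.
Round 3: Priya 26, Jamal 26, Kira 9. Kira eliminated.
Round 4: Priya 26, Jamal 35. Jamal has a majority (≥31).

Jamal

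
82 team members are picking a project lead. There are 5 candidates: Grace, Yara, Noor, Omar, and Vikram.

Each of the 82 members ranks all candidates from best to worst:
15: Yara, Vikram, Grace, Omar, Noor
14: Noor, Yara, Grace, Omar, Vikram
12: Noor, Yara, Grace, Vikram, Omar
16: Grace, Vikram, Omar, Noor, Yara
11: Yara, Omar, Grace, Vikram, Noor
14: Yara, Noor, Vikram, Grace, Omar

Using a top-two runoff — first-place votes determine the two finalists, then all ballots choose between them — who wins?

Round 1 first-place votes: Grace 16, Yara 40, Noor 26, Omar 0, Vikram 0. Yara and Noor advance.
Runoff: Yara is ranked above Noor on 40 ballots, Noor above Yara on 42.

Noor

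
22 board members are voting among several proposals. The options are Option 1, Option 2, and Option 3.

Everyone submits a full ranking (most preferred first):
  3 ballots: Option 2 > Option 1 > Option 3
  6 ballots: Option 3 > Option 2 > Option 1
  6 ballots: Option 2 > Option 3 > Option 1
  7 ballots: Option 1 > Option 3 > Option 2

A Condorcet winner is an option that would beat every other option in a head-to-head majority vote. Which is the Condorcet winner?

Option 3

Option 3 vs Option 1: 12–10
Option 3 vs Option 2: 13–9
Option 3 beats every other option.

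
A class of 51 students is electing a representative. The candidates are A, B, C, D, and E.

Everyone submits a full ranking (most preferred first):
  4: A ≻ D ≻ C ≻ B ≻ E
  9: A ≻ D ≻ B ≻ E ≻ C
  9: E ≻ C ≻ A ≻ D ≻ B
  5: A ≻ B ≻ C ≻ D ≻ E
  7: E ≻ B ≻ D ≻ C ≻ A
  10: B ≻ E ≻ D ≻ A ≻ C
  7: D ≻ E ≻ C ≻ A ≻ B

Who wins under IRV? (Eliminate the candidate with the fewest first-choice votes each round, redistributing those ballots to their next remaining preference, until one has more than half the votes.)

Round 1: A 18, B 10, C 0, D 7, E 16. C eliminated.
Round 2: A 18, B 10, D 7, E 16. D eliminated.
Round 3: A 18, B 10, E 23. B eliminated.
Round 4: A 18, E 33. E has a majority (≥26).

E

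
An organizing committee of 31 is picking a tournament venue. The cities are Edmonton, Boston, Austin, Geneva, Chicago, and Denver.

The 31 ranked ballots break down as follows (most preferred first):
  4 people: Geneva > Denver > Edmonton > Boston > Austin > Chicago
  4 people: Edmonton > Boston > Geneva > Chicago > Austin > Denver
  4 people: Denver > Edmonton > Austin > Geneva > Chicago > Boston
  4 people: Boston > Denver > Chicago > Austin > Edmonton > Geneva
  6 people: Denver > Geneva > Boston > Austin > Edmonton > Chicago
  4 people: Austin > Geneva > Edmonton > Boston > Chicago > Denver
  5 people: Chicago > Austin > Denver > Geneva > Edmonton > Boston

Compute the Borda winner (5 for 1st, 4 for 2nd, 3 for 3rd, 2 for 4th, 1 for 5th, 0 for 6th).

Edmonton: 4×3 + 4×5 + 4×4 + 4×1 + 6×1 + 4×3 + 5×1 = 75
Boston: 4×2 + 4×4 + 4×0 + 4×5 + 6×3 + 4×2 + 5×0 = 70
Austin: 4×1 + 4×1 + 4×3 + 4×2 + 6×2 + 4×5 + 5×4 = 80
Geneva: 4×5 + 4×3 + 4×2 + 4×0 + 6×4 + 4×4 + 5×2 = 90
Chicago: 4×0 + 4×2 + 4×1 + 4×3 + 6×0 + 4×1 + 5×5 = 53
Denver: 4×4 + 4×0 + 4×5 + 4×4 + 6×5 + 4×0 + 5×3 = 97

Denver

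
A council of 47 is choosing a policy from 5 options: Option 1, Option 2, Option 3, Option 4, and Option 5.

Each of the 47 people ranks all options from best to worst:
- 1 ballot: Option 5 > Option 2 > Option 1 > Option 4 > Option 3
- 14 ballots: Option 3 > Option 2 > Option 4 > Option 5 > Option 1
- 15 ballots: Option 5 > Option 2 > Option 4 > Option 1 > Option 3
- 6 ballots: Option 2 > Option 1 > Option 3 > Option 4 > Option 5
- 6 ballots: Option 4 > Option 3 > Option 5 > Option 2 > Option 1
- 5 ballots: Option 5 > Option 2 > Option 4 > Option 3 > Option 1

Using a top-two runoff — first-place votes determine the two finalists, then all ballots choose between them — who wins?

Option 3

Round 1 first-place votes: Option 1 0, Option 2 6, Option 3 14, Option 4 6, Option 5 21. Option 5 and Option 3 advance.
Runoff: Option 5 is ranked above Option 3 on 21 ballots, Option 3 above Option 5 on 26.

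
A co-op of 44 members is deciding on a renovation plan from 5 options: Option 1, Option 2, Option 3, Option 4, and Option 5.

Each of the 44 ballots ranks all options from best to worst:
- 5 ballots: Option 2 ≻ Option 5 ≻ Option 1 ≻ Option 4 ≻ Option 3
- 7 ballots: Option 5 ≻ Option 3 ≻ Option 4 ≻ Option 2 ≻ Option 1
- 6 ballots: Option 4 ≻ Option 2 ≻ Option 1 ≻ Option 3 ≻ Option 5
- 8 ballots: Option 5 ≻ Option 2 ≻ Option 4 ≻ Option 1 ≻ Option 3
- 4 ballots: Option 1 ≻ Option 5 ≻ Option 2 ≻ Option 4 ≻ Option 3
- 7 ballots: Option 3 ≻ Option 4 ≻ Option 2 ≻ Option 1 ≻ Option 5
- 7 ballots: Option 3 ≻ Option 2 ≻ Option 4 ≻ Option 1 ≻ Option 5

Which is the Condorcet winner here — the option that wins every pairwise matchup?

Option 2

Option 2 vs Option 1: 40–4
Option 2 vs Option 3: 23–21
Option 2 vs Option 4: 24–20
Option 2 vs Option 5: 25–19
Option 2 beats every other option.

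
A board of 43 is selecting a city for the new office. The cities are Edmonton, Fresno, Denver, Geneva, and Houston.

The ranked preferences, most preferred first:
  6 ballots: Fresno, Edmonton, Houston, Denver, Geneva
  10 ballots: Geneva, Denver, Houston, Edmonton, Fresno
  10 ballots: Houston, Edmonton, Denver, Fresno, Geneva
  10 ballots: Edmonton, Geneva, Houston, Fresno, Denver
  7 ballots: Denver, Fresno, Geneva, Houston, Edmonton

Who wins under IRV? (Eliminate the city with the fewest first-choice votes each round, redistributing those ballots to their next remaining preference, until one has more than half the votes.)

Edmonton

Round 1: Edmonton 10, Fresno 6, Denver 7, Geneva 10, Houston 10. Fresno eliminated.
Round 2: Edmonton 16, Denver 7, Geneva 10, Houston 10. Denver eliminated.
Round 3: Edmonton 16, Geneva 17, Houston 10. Houston eliminated.
Round 4: Edmonton 26, Geneva 17. Edmonton has a majority (≥22).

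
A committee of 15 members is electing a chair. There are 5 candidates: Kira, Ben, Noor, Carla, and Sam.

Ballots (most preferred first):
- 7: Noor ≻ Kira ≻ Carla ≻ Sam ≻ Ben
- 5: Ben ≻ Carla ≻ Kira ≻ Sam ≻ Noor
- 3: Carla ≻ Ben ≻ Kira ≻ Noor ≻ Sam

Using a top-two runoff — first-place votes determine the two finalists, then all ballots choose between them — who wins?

Ben

Round 1 first-place votes: Kira 0, Ben 5, Noor 7, Carla 3, Sam 0. Noor and Ben advance.
Runoff: Noor is ranked above Ben on 7 ballots, Ben above Noor on 8.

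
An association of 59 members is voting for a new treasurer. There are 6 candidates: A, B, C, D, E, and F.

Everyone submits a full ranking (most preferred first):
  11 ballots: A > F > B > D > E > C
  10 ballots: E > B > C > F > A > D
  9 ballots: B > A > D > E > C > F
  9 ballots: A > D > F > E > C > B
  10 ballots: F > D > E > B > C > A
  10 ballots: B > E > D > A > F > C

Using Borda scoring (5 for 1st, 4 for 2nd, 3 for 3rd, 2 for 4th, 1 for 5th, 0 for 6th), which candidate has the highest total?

B

A: 11×5 + 10×1 + 9×4 + 9×5 + 10×0 + 10×2 = 166
B: 11×3 + 10×4 + 9×5 + 9×0 + 10×2 + 10×5 = 188
C: 11×0 + 10×3 + 9×1 + 9×1 + 10×1 + 10×0 = 58
D: 11×2 + 10×0 + 9×3 + 9×4 + 10×4 + 10×3 = 155
E: 11×1 + 10×5 + 9×2 + 9×2 + 10×3 + 10×4 = 167
F: 11×4 + 10×2 + 9×0 + 9×3 + 10×5 + 10×1 = 151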